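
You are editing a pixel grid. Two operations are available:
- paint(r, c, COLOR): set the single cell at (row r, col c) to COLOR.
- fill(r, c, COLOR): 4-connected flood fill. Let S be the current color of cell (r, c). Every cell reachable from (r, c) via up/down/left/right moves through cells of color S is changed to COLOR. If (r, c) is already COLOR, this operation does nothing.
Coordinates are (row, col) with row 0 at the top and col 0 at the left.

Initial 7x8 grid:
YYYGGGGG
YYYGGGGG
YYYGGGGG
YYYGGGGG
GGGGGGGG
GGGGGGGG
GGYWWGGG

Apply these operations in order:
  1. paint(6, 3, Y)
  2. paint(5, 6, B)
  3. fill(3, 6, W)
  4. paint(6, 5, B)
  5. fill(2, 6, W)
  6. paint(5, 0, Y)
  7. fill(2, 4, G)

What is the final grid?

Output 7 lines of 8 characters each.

After op 1 paint(6,3,Y):
YYYGGGGG
YYYGGGGG
YYYGGGGG
YYYGGGGG
GGGGGGGG
GGGGGGGG
GGYYWGGG
After op 2 paint(5,6,B):
YYYGGGGG
YYYGGGGG
YYYGGGGG
YYYGGGGG
GGGGGGGG
GGGGGGBG
GGYYWGGG
After op 3 fill(3,6,W) [40 cells changed]:
YYYWWWWW
YYYWWWWW
YYYWWWWW
YYYWWWWW
WWWWWWWW
WWWWWWBW
WWYYWWWW
After op 4 paint(6,5,B):
YYYWWWWW
YYYWWWWW
YYYWWWWW
YYYWWWWW
WWWWWWWW
WWWWWWBW
WWYYWBWW
After op 5 fill(2,6,W) [0 cells changed]:
YYYWWWWW
YYYWWWWW
YYYWWWWW
YYYWWWWW
WWWWWWWW
WWWWWWBW
WWYYWBWW
After op 6 paint(5,0,Y):
YYYWWWWW
YYYWWWWW
YYYWWWWW
YYYWWWWW
WWWWWWWW
YWWWWWBW
WWYYWBWW
After op 7 fill(2,4,G) [39 cells changed]:
YYYGGGGG
YYYGGGGG
YYYGGGGG
YYYGGGGG
GGGGGGGG
YGGGGGBG
GGYYGBGG

Answer: YYYGGGGG
YYYGGGGG
YYYGGGGG
YYYGGGGG
GGGGGGGG
YGGGGGBG
GGYYGBGG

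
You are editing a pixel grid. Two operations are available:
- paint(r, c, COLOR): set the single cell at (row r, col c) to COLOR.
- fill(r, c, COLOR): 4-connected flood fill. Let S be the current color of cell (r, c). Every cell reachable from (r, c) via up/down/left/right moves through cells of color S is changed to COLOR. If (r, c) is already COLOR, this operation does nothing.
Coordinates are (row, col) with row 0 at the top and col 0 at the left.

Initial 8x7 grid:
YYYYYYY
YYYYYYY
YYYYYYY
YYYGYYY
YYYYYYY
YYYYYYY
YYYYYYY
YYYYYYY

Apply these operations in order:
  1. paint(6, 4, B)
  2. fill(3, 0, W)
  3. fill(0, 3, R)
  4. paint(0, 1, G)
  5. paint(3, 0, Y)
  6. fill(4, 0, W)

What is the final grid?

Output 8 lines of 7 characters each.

After op 1 paint(6,4,B):
YYYYYYY
YYYYYYY
YYYYYYY
YYYGYYY
YYYYYYY
YYYYYYY
YYYYBYY
YYYYYYY
After op 2 fill(3,0,W) [54 cells changed]:
WWWWWWW
WWWWWWW
WWWWWWW
WWWGWWW
WWWWWWW
WWWWWWW
WWWWBWW
WWWWWWW
After op 3 fill(0,3,R) [54 cells changed]:
RRRRRRR
RRRRRRR
RRRRRRR
RRRGRRR
RRRRRRR
RRRRRRR
RRRRBRR
RRRRRRR
After op 4 paint(0,1,G):
RGRRRRR
RRRRRRR
RRRRRRR
RRRGRRR
RRRRRRR
RRRRRRR
RRRRBRR
RRRRRRR
After op 5 paint(3,0,Y):
RGRRRRR
RRRRRRR
RRRRRRR
YRRGRRR
RRRRRRR
RRRRRRR
RRRRBRR
RRRRRRR
After op 6 fill(4,0,W) [52 cells changed]:
WGWWWWW
WWWWWWW
WWWWWWW
YWWGWWW
WWWWWWW
WWWWWWW
WWWWBWW
WWWWWWW

Answer: WGWWWWW
WWWWWWW
WWWWWWW
YWWGWWW
WWWWWWW
WWWWWWW
WWWWBWW
WWWWWWW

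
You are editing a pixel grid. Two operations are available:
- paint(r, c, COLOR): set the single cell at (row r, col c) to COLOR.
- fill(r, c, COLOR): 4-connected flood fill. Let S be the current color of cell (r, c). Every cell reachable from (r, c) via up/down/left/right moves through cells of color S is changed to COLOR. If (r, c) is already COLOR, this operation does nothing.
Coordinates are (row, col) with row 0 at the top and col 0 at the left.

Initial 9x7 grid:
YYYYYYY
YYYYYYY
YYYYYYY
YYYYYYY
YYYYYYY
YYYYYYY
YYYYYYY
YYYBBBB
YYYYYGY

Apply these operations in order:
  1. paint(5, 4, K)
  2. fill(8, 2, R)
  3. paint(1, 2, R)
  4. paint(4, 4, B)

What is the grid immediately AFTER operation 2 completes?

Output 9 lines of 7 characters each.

After op 1 paint(5,4,K):
YYYYYYY
YYYYYYY
YYYYYYY
YYYYYYY
YYYYYYY
YYYYKYY
YYYYYYY
YYYBBBB
YYYYYGY
After op 2 fill(8,2,R) [56 cells changed]:
RRRRRRR
RRRRRRR
RRRRRRR
RRRRRRR
RRRRRRR
RRRRKRR
RRRRRRR
RRRBBBB
RRRRRGY

Answer: RRRRRRR
RRRRRRR
RRRRRRR
RRRRRRR
RRRRRRR
RRRRKRR
RRRRRRR
RRRBBBB
RRRRRGY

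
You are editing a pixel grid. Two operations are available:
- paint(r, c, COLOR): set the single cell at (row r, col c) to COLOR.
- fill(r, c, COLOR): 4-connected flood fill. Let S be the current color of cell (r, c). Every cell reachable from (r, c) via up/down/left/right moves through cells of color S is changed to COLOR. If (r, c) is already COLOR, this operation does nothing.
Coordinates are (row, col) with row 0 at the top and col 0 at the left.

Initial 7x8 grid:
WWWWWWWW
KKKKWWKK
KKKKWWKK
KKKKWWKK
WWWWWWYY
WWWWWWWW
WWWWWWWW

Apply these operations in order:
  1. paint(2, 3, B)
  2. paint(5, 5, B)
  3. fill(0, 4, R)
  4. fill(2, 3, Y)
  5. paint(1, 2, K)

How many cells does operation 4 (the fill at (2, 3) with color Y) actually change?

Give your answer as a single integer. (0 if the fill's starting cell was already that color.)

After op 1 paint(2,3,B):
WWWWWWWW
KKKKWWKK
KKKBWWKK
KKKKWWKK
WWWWWWYY
WWWWWWWW
WWWWWWWW
After op 2 paint(5,5,B):
WWWWWWWW
KKKKWWKK
KKKBWWKK
KKKKWWKK
WWWWWWYY
WWWWWBWW
WWWWWWWW
After op 3 fill(0,4,R) [35 cells changed]:
RRRRRRRR
KKKKRRKK
KKKBRRKK
KKKKRRKK
RRRRRRYY
RRRRRBRR
RRRRRRRR
After op 4 fill(2,3,Y) [1 cells changed]:
RRRRRRRR
KKKKRRKK
KKKYRRKK
KKKKRRKK
RRRRRRYY
RRRRRBRR
RRRRRRRR

Answer: 1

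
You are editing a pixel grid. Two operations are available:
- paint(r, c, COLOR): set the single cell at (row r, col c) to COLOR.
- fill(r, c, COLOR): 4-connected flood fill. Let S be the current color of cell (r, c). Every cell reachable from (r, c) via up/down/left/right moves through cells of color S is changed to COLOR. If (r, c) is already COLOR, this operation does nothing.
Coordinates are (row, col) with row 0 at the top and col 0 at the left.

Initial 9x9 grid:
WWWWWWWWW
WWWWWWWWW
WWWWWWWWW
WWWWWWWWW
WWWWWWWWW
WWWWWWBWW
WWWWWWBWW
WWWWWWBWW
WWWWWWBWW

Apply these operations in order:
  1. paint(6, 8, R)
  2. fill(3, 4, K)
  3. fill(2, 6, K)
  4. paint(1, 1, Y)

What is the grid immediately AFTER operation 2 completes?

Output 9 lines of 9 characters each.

After op 1 paint(6,8,R):
WWWWWWWWW
WWWWWWWWW
WWWWWWWWW
WWWWWWWWW
WWWWWWWWW
WWWWWWBWW
WWWWWWBWR
WWWWWWBWW
WWWWWWBWW
After op 2 fill(3,4,K) [76 cells changed]:
KKKKKKKKK
KKKKKKKKK
KKKKKKKKK
KKKKKKKKK
KKKKKKKKK
KKKKKKBKK
KKKKKKBKR
KKKKKKBKK
KKKKKKBKK

Answer: KKKKKKKKK
KKKKKKKKK
KKKKKKKKK
KKKKKKKKK
KKKKKKKKK
KKKKKKBKK
KKKKKKBKR
KKKKKKBKK
KKKKKKBKK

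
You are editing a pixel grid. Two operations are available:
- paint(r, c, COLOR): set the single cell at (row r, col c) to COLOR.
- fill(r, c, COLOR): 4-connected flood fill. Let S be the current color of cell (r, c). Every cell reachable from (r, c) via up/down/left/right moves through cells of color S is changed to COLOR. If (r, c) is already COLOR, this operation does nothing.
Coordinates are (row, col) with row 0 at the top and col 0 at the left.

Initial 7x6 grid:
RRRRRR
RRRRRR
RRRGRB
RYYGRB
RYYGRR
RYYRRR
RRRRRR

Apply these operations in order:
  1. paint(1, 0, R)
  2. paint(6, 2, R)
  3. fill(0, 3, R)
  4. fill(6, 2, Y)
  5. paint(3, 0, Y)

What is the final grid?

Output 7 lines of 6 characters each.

After op 1 paint(1,0,R):
RRRRRR
RRRRRR
RRRGRB
RYYGRB
RYYGRR
RYYRRR
RRRRRR
After op 2 paint(6,2,R):
RRRRRR
RRRRRR
RRRGRB
RYYGRB
RYYGRR
RYYRRR
RRRRRR
After op 3 fill(0,3,R) [0 cells changed]:
RRRRRR
RRRRRR
RRRGRB
RYYGRB
RYYGRR
RYYRRR
RRRRRR
After op 4 fill(6,2,Y) [31 cells changed]:
YYYYYY
YYYYYY
YYYGYB
YYYGYB
YYYGYY
YYYYYY
YYYYYY
After op 5 paint(3,0,Y):
YYYYYY
YYYYYY
YYYGYB
YYYGYB
YYYGYY
YYYYYY
YYYYYY

Answer: YYYYYY
YYYYYY
YYYGYB
YYYGYB
YYYGYY
YYYYYY
YYYYYY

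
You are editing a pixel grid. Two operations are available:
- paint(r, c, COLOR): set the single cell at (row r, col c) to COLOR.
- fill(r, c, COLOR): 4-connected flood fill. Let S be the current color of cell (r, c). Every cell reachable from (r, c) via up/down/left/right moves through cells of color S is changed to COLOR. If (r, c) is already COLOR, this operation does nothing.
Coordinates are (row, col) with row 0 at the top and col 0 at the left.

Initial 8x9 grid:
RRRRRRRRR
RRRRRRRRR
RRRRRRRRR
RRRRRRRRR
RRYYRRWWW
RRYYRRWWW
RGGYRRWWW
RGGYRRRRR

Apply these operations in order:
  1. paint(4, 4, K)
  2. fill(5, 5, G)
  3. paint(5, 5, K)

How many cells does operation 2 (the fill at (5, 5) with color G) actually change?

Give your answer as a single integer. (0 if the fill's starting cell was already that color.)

Answer: 52

Derivation:
After op 1 paint(4,4,K):
RRRRRRRRR
RRRRRRRRR
RRRRRRRRR
RRRRRRRRR
RRYYKRWWW
RRYYRRWWW
RGGYRRWWW
RGGYRRRRR
After op 2 fill(5,5,G) [52 cells changed]:
GGGGGGGGG
GGGGGGGGG
GGGGGGGGG
GGGGGGGGG
GGYYKGWWW
GGYYGGWWW
GGGYGGWWW
GGGYGGGGG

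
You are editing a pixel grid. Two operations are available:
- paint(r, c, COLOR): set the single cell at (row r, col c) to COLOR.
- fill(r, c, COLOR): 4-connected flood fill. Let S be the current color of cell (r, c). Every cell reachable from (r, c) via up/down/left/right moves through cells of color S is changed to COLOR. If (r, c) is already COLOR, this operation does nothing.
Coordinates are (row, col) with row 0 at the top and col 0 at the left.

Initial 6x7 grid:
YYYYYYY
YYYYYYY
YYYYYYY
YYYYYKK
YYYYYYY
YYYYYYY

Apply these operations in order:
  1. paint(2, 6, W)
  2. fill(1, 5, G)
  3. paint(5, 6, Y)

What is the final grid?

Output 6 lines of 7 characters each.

Answer: GGGGGGG
GGGGGGG
GGGGGGW
GGGGGKK
GGGGGGG
GGGGGGY

Derivation:
After op 1 paint(2,6,W):
YYYYYYY
YYYYYYY
YYYYYYW
YYYYYKK
YYYYYYY
YYYYYYY
After op 2 fill(1,5,G) [39 cells changed]:
GGGGGGG
GGGGGGG
GGGGGGW
GGGGGKK
GGGGGGG
GGGGGGG
After op 3 paint(5,6,Y):
GGGGGGG
GGGGGGG
GGGGGGW
GGGGGKK
GGGGGGG
GGGGGGY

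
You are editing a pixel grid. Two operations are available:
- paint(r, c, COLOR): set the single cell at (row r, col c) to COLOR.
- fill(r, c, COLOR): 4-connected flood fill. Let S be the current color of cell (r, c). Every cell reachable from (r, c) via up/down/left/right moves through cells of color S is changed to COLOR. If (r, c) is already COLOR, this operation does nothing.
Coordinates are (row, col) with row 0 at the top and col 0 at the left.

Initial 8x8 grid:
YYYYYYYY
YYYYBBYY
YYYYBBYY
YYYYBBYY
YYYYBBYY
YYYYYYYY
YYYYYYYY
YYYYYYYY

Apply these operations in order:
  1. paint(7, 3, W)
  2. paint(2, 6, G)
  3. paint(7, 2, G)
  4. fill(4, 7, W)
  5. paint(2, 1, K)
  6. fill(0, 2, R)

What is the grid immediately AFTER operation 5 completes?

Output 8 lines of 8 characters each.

Answer: WWWWWWWW
WWWWBBWW
WKWWBBGW
WWWWBBWW
WWWWBBWW
WWWWWWWW
WWWWWWWW
WWGWWWWW

Derivation:
After op 1 paint(7,3,W):
YYYYYYYY
YYYYBBYY
YYYYBBYY
YYYYBBYY
YYYYBBYY
YYYYYYYY
YYYYYYYY
YYYWYYYY
After op 2 paint(2,6,G):
YYYYYYYY
YYYYBBYY
YYYYBBGY
YYYYBBYY
YYYYBBYY
YYYYYYYY
YYYYYYYY
YYYWYYYY
After op 3 paint(7,2,G):
YYYYYYYY
YYYYBBYY
YYYYBBGY
YYYYBBYY
YYYYBBYY
YYYYYYYY
YYYYYYYY
YYGWYYYY
After op 4 fill(4,7,W) [53 cells changed]:
WWWWWWWW
WWWWBBWW
WWWWBBGW
WWWWBBWW
WWWWBBWW
WWWWWWWW
WWWWWWWW
WWGWWWWW
After op 5 paint(2,1,K):
WWWWWWWW
WWWWBBWW
WKWWBBGW
WWWWBBWW
WWWWBBWW
WWWWWWWW
WWWWWWWW
WWGWWWWW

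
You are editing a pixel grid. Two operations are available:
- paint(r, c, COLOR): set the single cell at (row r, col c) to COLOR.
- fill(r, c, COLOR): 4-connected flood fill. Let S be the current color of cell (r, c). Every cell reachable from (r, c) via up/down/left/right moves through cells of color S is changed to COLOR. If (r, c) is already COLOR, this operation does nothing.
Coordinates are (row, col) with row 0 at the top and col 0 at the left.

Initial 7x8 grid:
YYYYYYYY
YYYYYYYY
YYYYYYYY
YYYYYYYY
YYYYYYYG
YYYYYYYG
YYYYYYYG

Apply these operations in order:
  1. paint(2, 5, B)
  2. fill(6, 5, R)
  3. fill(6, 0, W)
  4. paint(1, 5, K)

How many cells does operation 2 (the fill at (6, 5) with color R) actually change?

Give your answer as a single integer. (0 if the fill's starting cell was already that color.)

Answer: 52

Derivation:
After op 1 paint(2,5,B):
YYYYYYYY
YYYYYYYY
YYYYYBYY
YYYYYYYY
YYYYYYYG
YYYYYYYG
YYYYYYYG
After op 2 fill(6,5,R) [52 cells changed]:
RRRRRRRR
RRRRRRRR
RRRRRBRR
RRRRRRRR
RRRRRRRG
RRRRRRRG
RRRRRRRG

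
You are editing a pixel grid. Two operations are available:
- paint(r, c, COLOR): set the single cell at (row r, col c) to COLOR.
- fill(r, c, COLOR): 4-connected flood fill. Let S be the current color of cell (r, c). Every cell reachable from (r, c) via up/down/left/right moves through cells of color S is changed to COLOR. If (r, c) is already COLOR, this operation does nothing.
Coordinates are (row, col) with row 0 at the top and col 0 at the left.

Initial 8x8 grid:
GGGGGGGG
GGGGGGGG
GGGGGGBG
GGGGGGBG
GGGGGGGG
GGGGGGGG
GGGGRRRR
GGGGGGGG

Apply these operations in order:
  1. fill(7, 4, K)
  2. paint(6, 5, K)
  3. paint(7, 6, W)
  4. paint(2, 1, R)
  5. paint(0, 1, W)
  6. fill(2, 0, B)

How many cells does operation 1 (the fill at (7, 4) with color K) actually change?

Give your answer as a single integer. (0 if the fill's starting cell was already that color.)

After op 1 fill(7,4,K) [58 cells changed]:
KKKKKKKK
KKKKKKKK
KKKKKKBK
KKKKKKBK
KKKKKKKK
KKKKKKKK
KKKKRRRR
KKKKKKKK

Answer: 58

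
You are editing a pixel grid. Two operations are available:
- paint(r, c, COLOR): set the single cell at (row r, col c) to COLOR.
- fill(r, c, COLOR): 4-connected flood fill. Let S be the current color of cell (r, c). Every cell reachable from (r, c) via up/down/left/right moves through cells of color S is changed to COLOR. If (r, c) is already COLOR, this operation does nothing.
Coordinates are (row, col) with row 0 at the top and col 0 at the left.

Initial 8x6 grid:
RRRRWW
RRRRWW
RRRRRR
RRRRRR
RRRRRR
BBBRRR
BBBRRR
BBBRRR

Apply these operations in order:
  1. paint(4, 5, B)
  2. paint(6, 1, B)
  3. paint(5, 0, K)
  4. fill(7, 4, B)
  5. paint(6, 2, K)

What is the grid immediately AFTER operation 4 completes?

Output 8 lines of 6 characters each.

Answer: BBBBWW
BBBBWW
BBBBBB
BBBBBB
BBBBBB
KBBBBB
BBBBBB
BBBBBB

Derivation:
After op 1 paint(4,5,B):
RRRRWW
RRRRWW
RRRRRR
RRRRRR
RRRRRB
BBBRRR
BBBRRR
BBBRRR
After op 2 paint(6,1,B):
RRRRWW
RRRRWW
RRRRRR
RRRRRR
RRRRRB
BBBRRR
BBBRRR
BBBRRR
After op 3 paint(5,0,K):
RRRRWW
RRRRWW
RRRRRR
RRRRRR
RRRRRB
KBBRRR
BBBRRR
BBBRRR
After op 4 fill(7,4,B) [34 cells changed]:
BBBBWW
BBBBWW
BBBBBB
BBBBBB
BBBBBB
KBBBBB
BBBBBB
BBBBBB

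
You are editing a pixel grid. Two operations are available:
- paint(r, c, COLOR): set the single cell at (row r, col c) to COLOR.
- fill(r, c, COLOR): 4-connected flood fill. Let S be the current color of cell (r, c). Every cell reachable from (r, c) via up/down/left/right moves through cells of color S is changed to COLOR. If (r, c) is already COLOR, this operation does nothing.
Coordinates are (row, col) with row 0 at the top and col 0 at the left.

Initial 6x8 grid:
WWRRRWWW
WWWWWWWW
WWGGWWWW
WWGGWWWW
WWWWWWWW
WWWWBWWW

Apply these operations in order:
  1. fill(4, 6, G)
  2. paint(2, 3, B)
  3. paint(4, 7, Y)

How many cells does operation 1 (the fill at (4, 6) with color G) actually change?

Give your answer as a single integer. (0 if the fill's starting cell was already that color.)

Answer: 40

Derivation:
After op 1 fill(4,6,G) [40 cells changed]:
GGRRRGGG
GGGGGGGG
GGGGGGGG
GGGGGGGG
GGGGGGGG
GGGGBGGG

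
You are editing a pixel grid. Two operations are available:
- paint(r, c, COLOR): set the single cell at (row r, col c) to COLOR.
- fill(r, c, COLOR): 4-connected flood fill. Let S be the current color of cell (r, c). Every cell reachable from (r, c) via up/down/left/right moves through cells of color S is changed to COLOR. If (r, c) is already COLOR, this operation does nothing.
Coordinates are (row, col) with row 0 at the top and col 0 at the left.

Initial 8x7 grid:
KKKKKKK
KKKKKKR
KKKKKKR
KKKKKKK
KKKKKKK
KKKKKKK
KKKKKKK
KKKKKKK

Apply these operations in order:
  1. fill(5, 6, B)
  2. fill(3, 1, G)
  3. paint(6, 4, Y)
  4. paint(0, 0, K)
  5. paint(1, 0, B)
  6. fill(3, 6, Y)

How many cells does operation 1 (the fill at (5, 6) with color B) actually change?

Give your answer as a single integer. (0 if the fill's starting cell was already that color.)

Answer: 54

Derivation:
After op 1 fill(5,6,B) [54 cells changed]:
BBBBBBB
BBBBBBR
BBBBBBR
BBBBBBB
BBBBBBB
BBBBBBB
BBBBBBB
BBBBBBB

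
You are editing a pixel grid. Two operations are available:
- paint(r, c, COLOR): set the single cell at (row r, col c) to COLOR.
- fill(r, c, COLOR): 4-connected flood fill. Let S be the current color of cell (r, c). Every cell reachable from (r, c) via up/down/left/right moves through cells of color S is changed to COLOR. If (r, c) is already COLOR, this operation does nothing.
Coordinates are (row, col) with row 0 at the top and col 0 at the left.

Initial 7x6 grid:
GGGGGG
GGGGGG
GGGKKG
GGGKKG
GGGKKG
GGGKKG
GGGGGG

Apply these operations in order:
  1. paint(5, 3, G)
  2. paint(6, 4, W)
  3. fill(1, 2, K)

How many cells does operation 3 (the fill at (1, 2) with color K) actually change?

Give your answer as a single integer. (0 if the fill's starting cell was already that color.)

After op 1 paint(5,3,G):
GGGGGG
GGGGGG
GGGKKG
GGGKKG
GGGKKG
GGGGKG
GGGGGG
After op 2 paint(6,4,W):
GGGGGG
GGGGGG
GGGKKG
GGGKKG
GGGKKG
GGGGKG
GGGGWG
After op 3 fill(1,2,K) [34 cells changed]:
KKKKKK
KKKKKK
KKKKKK
KKKKKK
KKKKKK
KKKKKK
KKKKWK

Answer: 34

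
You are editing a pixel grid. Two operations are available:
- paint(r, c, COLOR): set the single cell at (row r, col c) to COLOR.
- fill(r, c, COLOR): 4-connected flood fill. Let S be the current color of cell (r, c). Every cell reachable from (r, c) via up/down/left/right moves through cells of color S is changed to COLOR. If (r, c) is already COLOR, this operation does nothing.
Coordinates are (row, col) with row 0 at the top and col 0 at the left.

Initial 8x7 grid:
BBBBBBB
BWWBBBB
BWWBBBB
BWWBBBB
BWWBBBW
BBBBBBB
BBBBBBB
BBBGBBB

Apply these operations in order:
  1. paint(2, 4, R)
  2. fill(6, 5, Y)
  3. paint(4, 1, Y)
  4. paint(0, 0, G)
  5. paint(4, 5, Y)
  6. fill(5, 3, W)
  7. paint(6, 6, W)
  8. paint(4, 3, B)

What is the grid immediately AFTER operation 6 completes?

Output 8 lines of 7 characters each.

After op 1 paint(2,4,R):
BBBBBBB
BWWBBBB
BWWBRBB
BWWBBBB
BWWBBBW
BBBBBBB
BBBBBBB
BBBGBBB
After op 2 fill(6,5,Y) [45 cells changed]:
YYYYYYY
YWWYYYY
YWWYRYY
YWWYYYY
YWWYYYW
YYYYYYY
YYYYYYY
YYYGYYY
After op 3 paint(4,1,Y):
YYYYYYY
YWWYYYY
YWWYRYY
YWWYYYY
YYWYYYW
YYYYYYY
YYYYYYY
YYYGYYY
After op 4 paint(0,0,G):
GYYYYYY
YWWYYYY
YWWYRYY
YWWYYYY
YYWYYYW
YYYYYYY
YYYYYYY
YYYGYYY
After op 5 paint(4,5,Y):
GYYYYYY
YWWYYYY
YWWYRYY
YWWYYYY
YYWYYYW
YYYYYYY
YYYYYYY
YYYGYYY
After op 6 fill(5,3,W) [45 cells changed]:
GWWWWWW
WWWWWWW
WWWWRWW
WWWWWWW
WWWWWWW
WWWWWWW
WWWWWWW
WWWGWWW

Answer: GWWWWWW
WWWWWWW
WWWWRWW
WWWWWWW
WWWWWWW
WWWWWWW
WWWWWWW
WWWGWWW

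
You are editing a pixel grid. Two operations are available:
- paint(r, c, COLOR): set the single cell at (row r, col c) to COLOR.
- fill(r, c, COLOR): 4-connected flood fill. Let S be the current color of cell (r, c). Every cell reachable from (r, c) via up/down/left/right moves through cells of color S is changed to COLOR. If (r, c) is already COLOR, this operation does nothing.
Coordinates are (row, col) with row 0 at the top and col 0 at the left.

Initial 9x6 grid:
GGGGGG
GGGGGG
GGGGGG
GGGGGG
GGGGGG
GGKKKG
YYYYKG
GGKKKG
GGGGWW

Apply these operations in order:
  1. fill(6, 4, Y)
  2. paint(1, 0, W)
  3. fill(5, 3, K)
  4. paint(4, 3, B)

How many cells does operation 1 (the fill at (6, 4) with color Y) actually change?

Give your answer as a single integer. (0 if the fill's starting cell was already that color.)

Answer: 7

Derivation:
After op 1 fill(6,4,Y) [7 cells changed]:
GGGGGG
GGGGGG
GGGGGG
GGGGGG
GGGGGG
GGYYYG
YYYYYG
GGYYYG
GGGGWW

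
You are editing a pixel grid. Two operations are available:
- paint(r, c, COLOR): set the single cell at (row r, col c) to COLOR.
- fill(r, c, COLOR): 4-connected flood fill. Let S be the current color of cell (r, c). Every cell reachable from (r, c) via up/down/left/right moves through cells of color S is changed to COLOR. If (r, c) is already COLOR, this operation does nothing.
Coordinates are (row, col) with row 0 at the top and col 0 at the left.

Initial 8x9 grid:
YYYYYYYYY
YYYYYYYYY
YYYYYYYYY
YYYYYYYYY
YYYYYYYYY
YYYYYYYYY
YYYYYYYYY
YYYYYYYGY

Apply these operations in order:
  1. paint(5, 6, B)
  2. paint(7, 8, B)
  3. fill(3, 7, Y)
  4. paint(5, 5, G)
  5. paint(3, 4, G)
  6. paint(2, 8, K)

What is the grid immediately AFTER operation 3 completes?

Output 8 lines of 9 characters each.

After op 1 paint(5,6,B):
YYYYYYYYY
YYYYYYYYY
YYYYYYYYY
YYYYYYYYY
YYYYYYYYY
YYYYYYBYY
YYYYYYYYY
YYYYYYYGY
After op 2 paint(7,8,B):
YYYYYYYYY
YYYYYYYYY
YYYYYYYYY
YYYYYYYYY
YYYYYYYYY
YYYYYYBYY
YYYYYYYYY
YYYYYYYGB
After op 3 fill(3,7,Y) [0 cells changed]:
YYYYYYYYY
YYYYYYYYY
YYYYYYYYY
YYYYYYYYY
YYYYYYYYY
YYYYYYBYY
YYYYYYYYY
YYYYYYYGB

Answer: YYYYYYYYY
YYYYYYYYY
YYYYYYYYY
YYYYYYYYY
YYYYYYYYY
YYYYYYBYY
YYYYYYYYY
YYYYYYYGB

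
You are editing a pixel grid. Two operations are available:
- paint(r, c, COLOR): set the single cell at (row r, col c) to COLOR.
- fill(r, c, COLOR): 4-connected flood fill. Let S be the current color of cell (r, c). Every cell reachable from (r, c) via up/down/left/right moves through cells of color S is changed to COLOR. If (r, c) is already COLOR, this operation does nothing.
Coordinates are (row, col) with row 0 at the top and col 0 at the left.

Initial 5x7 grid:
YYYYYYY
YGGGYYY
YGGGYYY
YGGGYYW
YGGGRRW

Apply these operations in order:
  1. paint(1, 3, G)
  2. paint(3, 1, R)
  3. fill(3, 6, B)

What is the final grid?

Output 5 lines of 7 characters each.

Answer: YYYYYYY
YGGGYYY
YGGGYYY
YRGGYYB
YGGGRRB

Derivation:
After op 1 paint(1,3,G):
YYYYYYY
YGGGYYY
YGGGYYY
YGGGYYW
YGGGRRW
After op 2 paint(3,1,R):
YYYYYYY
YGGGYYY
YGGGYYY
YRGGYYW
YGGGRRW
After op 3 fill(3,6,B) [2 cells changed]:
YYYYYYY
YGGGYYY
YGGGYYY
YRGGYYB
YGGGRRB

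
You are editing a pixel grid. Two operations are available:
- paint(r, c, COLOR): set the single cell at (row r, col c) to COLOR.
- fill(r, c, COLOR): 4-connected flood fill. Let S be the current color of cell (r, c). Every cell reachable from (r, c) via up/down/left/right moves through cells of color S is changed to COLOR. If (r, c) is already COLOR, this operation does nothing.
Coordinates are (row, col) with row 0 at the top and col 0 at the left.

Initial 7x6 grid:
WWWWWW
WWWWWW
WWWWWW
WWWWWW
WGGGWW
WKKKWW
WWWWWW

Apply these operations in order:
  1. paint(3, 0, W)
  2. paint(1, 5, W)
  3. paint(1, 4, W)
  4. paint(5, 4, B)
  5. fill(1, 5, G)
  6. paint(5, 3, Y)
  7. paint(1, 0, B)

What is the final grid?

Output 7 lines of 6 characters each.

Answer: GGGGGG
BGGGGG
GGGGGG
GGGGGG
GGGGGG
GKKYBG
GGGGGG

Derivation:
After op 1 paint(3,0,W):
WWWWWW
WWWWWW
WWWWWW
WWWWWW
WGGGWW
WKKKWW
WWWWWW
After op 2 paint(1,5,W):
WWWWWW
WWWWWW
WWWWWW
WWWWWW
WGGGWW
WKKKWW
WWWWWW
After op 3 paint(1,4,W):
WWWWWW
WWWWWW
WWWWWW
WWWWWW
WGGGWW
WKKKWW
WWWWWW
After op 4 paint(5,4,B):
WWWWWW
WWWWWW
WWWWWW
WWWWWW
WGGGWW
WKKKBW
WWWWWW
After op 5 fill(1,5,G) [35 cells changed]:
GGGGGG
GGGGGG
GGGGGG
GGGGGG
GGGGGG
GKKKBG
GGGGGG
After op 6 paint(5,3,Y):
GGGGGG
GGGGGG
GGGGGG
GGGGGG
GGGGGG
GKKYBG
GGGGGG
After op 7 paint(1,0,B):
GGGGGG
BGGGGG
GGGGGG
GGGGGG
GGGGGG
GKKYBG
GGGGGG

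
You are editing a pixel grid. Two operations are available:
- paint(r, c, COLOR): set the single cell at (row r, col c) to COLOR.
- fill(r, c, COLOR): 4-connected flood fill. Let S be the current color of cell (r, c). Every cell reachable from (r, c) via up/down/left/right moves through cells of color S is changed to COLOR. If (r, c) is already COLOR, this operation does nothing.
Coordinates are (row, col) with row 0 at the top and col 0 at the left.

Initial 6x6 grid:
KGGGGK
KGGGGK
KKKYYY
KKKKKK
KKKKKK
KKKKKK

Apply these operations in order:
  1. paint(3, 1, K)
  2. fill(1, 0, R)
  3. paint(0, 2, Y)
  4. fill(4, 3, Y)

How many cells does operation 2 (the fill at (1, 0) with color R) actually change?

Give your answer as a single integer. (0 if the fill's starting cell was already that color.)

After op 1 paint(3,1,K):
KGGGGK
KGGGGK
KKKYYY
KKKKKK
KKKKKK
KKKKKK
After op 2 fill(1,0,R) [23 cells changed]:
RGGGGK
RGGGGK
RRRYYY
RRRRRR
RRRRRR
RRRRRR

Answer: 23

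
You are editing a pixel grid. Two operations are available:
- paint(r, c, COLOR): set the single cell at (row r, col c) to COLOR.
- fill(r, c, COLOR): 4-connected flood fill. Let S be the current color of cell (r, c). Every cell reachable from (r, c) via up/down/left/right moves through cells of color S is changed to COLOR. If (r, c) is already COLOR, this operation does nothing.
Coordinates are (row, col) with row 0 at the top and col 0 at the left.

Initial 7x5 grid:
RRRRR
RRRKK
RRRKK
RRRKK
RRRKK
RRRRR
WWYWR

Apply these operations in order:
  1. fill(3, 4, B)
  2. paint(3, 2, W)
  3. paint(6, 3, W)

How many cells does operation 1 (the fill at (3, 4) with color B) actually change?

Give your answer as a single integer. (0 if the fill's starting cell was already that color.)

After op 1 fill(3,4,B) [8 cells changed]:
RRRRR
RRRBB
RRRBB
RRRBB
RRRBB
RRRRR
WWYWR

Answer: 8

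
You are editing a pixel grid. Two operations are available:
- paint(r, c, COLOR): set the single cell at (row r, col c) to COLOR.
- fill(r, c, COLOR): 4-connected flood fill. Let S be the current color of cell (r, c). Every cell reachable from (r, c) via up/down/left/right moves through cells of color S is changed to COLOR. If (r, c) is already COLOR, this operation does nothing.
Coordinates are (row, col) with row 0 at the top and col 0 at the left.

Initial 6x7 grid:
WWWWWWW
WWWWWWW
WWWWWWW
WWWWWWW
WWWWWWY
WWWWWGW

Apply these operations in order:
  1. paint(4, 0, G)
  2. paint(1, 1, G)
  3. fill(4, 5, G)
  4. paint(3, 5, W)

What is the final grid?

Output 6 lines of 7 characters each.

After op 1 paint(4,0,G):
WWWWWWW
WWWWWWW
WWWWWWW
WWWWWWW
GWWWWWY
WWWWWGW
After op 2 paint(1,1,G):
WWWWWWW
WGWWWWW
WWWWWWW
WWWWWWW
GWWWWWY
WWWWWGW
After op 3 fill(4,5,G) [37 cells changed]:
GGGGGGG
GGGGGGG
GGGGGGG
GGGGGGG
GGGGGGY
GGGGGGW
After op 4 paint(3,5,W):
GGGGGGG
GGGGGGG
GGGGGGG
GGGGGWG
GGGGGGY
GGGGGGW

Answer: GGGGGGG
GGGGGGG
GGGGGGG
GGGGGWG
GGGGGGY
GGGGGGW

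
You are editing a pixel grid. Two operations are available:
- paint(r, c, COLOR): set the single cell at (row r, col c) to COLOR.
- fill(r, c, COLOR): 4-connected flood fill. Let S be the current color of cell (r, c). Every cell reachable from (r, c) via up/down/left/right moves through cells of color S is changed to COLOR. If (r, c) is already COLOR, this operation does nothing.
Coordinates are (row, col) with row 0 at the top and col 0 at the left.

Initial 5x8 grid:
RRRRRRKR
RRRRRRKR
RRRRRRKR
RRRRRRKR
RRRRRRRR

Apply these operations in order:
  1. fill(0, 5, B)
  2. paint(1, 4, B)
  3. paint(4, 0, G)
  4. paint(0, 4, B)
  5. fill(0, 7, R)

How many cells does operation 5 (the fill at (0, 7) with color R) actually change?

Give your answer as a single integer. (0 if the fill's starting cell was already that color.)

Answer: 35

Derivation:
After op 1 fill(0,5,B) [36 cells changed]:
BBBBBBKB
BBBBBBKB
BBBBBBKB
BBBBBBKB
BBBBBBBB
After op 2 paint(1,4,B):
BBBBBBKB
BBBBBBKB
BBBBBBKB
BBBBBBKB
BBBBBBBB
After op 3 paint(4,0,G):
BBBBBBKB
BBBBBBKB
BBBBBBKB
BBBBBBKB
GBBBBBBB
After op 4 paint(0,4,B):
BBBBBBKB
BBBBBBKB
BBBBBBKB
BBBBBBKB
GBBBBBBB
After op 5 fill(0,7,R) [35 cells changed]:
RRRRRRKR
RRRRRRKR
RRRRRRKR
RRRRRRKR
GRRRRRRR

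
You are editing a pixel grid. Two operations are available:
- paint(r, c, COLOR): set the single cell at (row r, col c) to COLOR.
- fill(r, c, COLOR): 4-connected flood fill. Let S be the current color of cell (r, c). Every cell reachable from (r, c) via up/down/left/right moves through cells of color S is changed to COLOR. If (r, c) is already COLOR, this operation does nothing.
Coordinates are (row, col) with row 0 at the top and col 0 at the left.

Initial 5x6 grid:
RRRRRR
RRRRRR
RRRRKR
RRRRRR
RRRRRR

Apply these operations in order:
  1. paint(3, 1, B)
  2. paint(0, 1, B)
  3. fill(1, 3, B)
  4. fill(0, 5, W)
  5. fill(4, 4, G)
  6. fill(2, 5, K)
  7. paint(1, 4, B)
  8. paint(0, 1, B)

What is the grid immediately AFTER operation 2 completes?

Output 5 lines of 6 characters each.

Answer: RBRRRR
RRRRRR
RRRRKR
RBRRRR
RRRRRR

Derivation:
After op 1 paint(3,1,B):
RRRRRR
RRRRRR
RRRRKR
RBRRRR
RRRRRR
After op 2 paint(0,1,B):
RBRRRR
RRRRRR
RRRRKR
RBRRRR
RRRRRR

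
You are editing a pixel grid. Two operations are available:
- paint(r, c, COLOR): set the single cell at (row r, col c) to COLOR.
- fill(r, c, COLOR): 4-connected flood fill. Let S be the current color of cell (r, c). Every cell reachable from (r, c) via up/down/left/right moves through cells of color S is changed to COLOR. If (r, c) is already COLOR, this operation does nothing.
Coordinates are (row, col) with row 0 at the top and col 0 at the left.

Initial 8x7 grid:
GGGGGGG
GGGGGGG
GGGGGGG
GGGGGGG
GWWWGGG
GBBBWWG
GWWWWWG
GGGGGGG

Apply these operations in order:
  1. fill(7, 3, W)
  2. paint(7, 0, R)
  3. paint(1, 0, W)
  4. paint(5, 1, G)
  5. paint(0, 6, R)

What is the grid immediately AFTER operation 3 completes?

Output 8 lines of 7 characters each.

Answer: WWWWWWW
WWWWWWW
WWWWWWW
WWWWWWW
WWWWWWW
WBBBWWW
WWWWWWW
RWWWWWW

Derivation:
After op 1 fill(7,3,W) [43 cells changed]:
WWWWWWW
WWWWWWW
WWWWWWW
WWWWWWW
WWWWWWW
WBBBWWW
WWWWWWW
WWWWWWW
After op 2 paint(7,0,R):
WWWWWWW
WWWWWWW
WWWWWWW
WWWWWWW
WWWWWWW
WBBBWWW
WWWWWWW
RWWWWWW
After op 3 paint(1,0,W):
WWWWWWW
WWWWWWW
WWWWWWW
WWWWWWW
WWWWWWW
WBBBWWW
WWWWWWW
RWWWWWW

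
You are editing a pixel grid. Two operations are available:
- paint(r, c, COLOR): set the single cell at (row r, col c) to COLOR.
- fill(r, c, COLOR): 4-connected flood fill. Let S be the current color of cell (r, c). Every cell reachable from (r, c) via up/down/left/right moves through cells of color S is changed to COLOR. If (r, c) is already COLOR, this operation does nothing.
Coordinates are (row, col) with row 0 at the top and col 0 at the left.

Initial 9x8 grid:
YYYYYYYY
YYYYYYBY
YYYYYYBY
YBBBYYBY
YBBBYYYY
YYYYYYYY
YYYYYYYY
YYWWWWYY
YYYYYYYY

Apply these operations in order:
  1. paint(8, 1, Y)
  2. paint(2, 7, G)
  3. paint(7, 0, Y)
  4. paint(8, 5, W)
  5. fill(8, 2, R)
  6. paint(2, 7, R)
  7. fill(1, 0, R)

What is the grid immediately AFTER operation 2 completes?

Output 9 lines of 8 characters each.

Answer: YYYYYYYY
YYYYYYBY
YYYYYYBG
YBBBYYBY
YBBBYYYY
YYYYYYYY
YYYYYYYY
YYWWWWYY
YYYYYYYY

Derivation:
After op 1 paint(8,1,Y):
YYYYYYYY
YYYYYYBY
YYYYYYBY
YBBBYYBY
YBBBYYYY
YYYYYYYY
YYYYYYYY
YYWWWWYY
YYYYYYYY
After op 2 paint(2,7,G):
YYYYYYYY
YYYYYYBY
YYYYYYBG
YBBBYYBY
YBBBYYYY
YYYYYYYY
YYYYYYYY
YYWWWWYY
YYYYYYYY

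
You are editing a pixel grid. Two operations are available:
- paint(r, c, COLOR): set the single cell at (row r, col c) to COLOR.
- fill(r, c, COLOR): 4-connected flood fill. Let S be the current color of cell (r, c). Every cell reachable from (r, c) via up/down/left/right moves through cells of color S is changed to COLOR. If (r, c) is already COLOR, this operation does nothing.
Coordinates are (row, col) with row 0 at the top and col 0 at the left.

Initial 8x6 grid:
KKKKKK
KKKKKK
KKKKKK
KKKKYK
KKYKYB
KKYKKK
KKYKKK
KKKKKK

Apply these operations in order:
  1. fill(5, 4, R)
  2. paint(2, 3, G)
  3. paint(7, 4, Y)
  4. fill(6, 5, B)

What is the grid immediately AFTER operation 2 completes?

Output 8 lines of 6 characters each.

Answer: RRRRRR
RRRRRR
RRRGRR
RRRRYR
RRYRYB
RRYRRR
RRYRRR
RRRRRR

Derivation:
After op 1 fill(5,4,R) [42 cells changed]:
RRRRRR
RRRRRR
RRRRRR
RRRRYR
RRYRYB
RRYRRR
RRYRRR
RRRRRR
After op 2 paint(2,3,G):
RRRRRR
RRRRRR
RRRGRR
RRRRYR
RRYRYB
RRYRRR
RRYRRR
RRRRRR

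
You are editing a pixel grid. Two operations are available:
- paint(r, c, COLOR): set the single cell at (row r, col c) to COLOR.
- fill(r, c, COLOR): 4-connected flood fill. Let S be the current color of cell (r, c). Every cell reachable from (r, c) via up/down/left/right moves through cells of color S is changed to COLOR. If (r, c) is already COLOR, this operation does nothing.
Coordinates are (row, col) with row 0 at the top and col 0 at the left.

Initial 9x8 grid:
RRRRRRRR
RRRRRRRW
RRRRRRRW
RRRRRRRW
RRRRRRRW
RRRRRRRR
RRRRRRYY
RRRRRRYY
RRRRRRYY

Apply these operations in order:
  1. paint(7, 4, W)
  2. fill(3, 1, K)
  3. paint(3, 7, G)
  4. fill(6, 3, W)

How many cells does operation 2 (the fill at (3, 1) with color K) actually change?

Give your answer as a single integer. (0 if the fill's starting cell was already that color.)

After op 1 paint(7,4,W):
RRRRRRRR
RRRRRRRW
RRRRRRRW
RRRRRRRW
RRRRRRRW
RRRRRRRR
RRRRRRYY
RRRRWRYY
RRRRRRYY
After op 2 fill(3,1,K) [61 cells changed]:
KKKKKKKK
KKKKKKKW
KKKKKKKW
KKKKKKKW
KKKKKKKW
KKKKKKKK
KKKKKKYY
KKKKWKYY
KKKKKKYY

Answer: 61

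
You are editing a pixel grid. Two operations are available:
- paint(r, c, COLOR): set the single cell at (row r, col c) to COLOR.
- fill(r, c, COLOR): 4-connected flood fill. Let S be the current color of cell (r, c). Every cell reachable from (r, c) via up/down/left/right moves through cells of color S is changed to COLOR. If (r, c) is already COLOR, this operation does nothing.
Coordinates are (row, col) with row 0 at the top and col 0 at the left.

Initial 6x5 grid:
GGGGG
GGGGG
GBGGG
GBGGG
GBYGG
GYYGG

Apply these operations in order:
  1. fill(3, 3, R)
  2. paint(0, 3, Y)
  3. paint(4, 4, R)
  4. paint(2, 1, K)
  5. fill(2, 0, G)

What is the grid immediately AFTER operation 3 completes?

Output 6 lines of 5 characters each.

After op 1 fill(3,3,R) [24 cells changed]:
RRRRR
RRRRR
RBRRR
RBRRR
RBYRR
RYYRR
After op 2 paint(0,3,Y):
RRRYR
RRRRR
RBRRR
RBRRR
RBYRR
RYYRR
After op 3 paint(4,4,R):
RRRYR
RRRRR
RBRRR
RBRRR
RBYRR
RYYRR

Answer: RRRYR
RRRRR
RBRRR
RBRRR
RBYRR
RYYRR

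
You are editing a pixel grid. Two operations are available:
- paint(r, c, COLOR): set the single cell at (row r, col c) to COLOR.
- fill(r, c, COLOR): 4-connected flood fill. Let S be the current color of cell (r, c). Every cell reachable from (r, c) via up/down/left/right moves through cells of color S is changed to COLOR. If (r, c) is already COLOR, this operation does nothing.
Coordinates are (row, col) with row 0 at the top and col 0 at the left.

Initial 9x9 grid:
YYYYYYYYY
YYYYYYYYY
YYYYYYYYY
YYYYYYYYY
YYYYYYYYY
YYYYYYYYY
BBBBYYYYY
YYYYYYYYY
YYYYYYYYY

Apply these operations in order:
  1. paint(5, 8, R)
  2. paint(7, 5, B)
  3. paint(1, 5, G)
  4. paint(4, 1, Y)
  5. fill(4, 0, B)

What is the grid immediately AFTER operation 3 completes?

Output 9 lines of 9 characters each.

After op 1 paint(5,8,R):
YYYYYYYYY
YYYYYYYYY
YYYYYYYYY
YYYYYYYYY
YYYYYYYYY
YYYYYYYYR
BBBBYYYYY
YYYYYYYYY
YYYYYYYYY
After op 2 paint(7,5,B):
YYYYYYYYY
YYYYYYYYY
YYYYYYYYY
YYYYYYYYY
YYYYYYYYY
YYYYYYYYR
BBBBYYYYY
YYYYYBYYY
YYYYYYYYY
After op 3 paint(1,5,G):
YYYYYYYYY
YYYYYGYYY
YYYYYYYYY
YYYYYYYYY
YYYYYYYYY
YYYYYYYYR
BBBBYYYYY
YYYYYBYYY
YYYYYYYYY

Answer: YYYYYYYYY
YYYYYGYYY
YYYYYYYYY
YYYYYYYYY
YYYYYYYYY
YYYYYYYYR
BBBBYYYYY
YYYYYBYYY
YYYYYYYYY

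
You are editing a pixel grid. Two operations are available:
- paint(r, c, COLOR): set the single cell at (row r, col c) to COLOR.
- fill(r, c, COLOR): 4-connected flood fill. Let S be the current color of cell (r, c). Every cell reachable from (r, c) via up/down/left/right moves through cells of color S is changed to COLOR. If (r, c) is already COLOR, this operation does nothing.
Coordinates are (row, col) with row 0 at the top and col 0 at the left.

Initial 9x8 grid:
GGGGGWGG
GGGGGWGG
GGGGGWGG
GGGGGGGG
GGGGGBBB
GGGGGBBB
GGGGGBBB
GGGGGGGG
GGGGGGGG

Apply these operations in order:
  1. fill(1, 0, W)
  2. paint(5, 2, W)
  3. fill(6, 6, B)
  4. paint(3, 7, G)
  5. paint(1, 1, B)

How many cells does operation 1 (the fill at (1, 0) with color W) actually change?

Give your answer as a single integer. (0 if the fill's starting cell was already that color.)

Answer: 60

Derivation:
After op 1 fill(1,0,W) [60 cells changed]:
WWWWWWWW
WWWWWWWW
WWWWWWWW
WWWWWWWW
WWWWWBBB
WWWWWBBB
WWWWWBBB
WWWWWWWW
WWWWWWWW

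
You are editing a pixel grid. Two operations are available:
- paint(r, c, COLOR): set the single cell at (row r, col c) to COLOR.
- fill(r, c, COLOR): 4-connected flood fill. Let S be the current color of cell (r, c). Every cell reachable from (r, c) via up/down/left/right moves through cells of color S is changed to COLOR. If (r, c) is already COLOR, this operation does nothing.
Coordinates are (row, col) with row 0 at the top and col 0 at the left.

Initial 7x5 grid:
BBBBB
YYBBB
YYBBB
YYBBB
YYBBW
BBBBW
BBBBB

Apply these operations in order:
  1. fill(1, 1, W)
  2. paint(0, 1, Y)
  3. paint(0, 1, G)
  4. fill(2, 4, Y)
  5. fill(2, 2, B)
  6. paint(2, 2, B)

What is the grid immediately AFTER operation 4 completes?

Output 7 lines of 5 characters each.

After op 1 fill(1,1,W) [8 cells changed]:
BBBBB
WWBBB
WWBBB
WWBBB
WWBBW
BBBBW
BBBBB
After op 2 paint(0,1,Y):
BYBBB
WWBBB
WWBBB
WWBBB
WWBBW
BBBBW
BBBBB
After op 3 paint(0,1,G):
BGBBB
WWBBB
WWBBB
WWBBB
WWBBW
BBBBW
BBBBB
After op 4 fill(2,4,Y) [23 cells changed]:
BGYYY
WWYYY
WWYYY
WWYYY
WWYYW
YYYYW
YYYYY

Answer: BGYYY
WWYYY
WWYYY
WWYYY
WWYYW
YYYYW
YYYYY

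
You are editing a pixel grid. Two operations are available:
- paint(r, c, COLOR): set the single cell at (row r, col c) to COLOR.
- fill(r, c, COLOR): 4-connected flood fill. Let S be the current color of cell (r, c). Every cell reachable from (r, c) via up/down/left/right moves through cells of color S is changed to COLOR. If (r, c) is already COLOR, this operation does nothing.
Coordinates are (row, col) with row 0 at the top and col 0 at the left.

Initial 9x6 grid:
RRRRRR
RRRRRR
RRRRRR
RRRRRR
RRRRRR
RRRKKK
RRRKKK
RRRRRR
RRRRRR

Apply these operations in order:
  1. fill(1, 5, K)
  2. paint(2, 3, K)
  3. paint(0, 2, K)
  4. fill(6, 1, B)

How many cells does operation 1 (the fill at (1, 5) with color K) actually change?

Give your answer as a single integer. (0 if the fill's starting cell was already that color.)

After op 1 fill(1,5,K) [48 cells changed]:
KKKKKK
KKKKKK
KKKKKK
KKKKKK
KKKKKK
KKKKKK
KKKKKK
KKKKKK
KKKKKK

Answer: 48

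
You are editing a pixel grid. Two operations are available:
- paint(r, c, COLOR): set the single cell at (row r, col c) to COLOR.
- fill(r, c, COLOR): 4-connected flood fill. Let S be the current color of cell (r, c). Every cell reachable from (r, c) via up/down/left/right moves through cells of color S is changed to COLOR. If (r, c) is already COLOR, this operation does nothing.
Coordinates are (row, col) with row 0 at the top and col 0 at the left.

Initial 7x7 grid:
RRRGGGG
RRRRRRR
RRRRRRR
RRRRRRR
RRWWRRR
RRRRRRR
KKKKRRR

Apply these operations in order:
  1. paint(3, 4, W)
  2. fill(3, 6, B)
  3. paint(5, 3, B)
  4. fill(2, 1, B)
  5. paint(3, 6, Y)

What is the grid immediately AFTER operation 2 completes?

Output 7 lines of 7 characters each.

Answer: BBBGGGG
BBBBBBB
BBBBBBB
BBBBWBB
BBWWBBB
BBBBBBB
KKKKBBB

Derivation:
After op 1 paint(3,4,W):
RRRGGGG
RRRRRRR
RRRRRRR
RRRRWRR
RRWWRRR
RRRRRRR
KKKKRRR
After op 2 fill(3,6,B) [38 cells changed]:
BBBGGGG
BBBBBBB
BBBBBBB
BBBBWBB
BBWWBBB
BBBBBBB
KKKKBBB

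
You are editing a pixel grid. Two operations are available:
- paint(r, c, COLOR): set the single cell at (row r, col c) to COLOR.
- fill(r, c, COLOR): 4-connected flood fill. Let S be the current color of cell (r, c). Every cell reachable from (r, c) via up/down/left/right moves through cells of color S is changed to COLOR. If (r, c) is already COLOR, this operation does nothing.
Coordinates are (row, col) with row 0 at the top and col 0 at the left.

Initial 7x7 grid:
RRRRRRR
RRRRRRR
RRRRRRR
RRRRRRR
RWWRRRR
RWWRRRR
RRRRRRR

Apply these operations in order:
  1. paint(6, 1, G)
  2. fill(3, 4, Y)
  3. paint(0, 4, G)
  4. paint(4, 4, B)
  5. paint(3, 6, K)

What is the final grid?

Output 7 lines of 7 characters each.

After op 1 paint(6,1,G):
RRRRRRR
RRRRRRR
RRRRRRR
RRRRRRR
RWWRRRR
RWWRRRR
RGRRRRR
After op 2 fill(3,4,Y) [44 cells changed]:
YYYYYYY
YYYYYYY
YYYYYYY
YYYYYYY
YWWYYYY
YWWYYYY
YGYYYYY
After op 3 paint(0,4,G):
YYYYGYY
YYYYYYY
YYYYYYY
YYYYYYY
YWWYYYY
YWWYYYY
YGYYYYY
After op 4 paint(4,4,B):
YYYYGYY
YYYYYYY
YYYYYYY
YYYYYYY
YWWYBYY
YWWYYYY
YGYYYYY
After op 5 paint(3,6,K):
YYYYGYY
YYYYYYY
YYYYYYY
YYYYYYK
YWWYBYY
YWWYYYY
YGYYYYY

Answer: YYYYGYY
YYYYYYY
YYYYYYY
YYYYYYK
YWWYBYY
YWWYYYY
YGYYYYY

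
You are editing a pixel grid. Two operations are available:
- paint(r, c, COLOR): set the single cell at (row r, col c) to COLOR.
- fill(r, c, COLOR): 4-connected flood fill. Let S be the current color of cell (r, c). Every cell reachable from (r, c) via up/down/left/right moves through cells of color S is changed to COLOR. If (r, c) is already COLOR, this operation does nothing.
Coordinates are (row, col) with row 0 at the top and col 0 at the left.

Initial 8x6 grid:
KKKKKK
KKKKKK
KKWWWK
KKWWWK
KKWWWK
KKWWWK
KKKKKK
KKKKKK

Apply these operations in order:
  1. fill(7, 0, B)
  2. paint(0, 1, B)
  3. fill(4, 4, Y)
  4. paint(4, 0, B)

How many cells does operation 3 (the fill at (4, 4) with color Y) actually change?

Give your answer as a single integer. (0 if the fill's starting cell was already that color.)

After op 1 fill(7,0,B) [36 cells changed]:
BBBBBB
BBBBBB
BBWWWB
BBWWWB
BBWWWB
BBWWWB
BBBBBB
BBBBBB
After op 2 paint(0,1,B):
BBBBBB
BBBBBB
BBWWWB
BBWWWB
BBWWWB
BBWWWB
BBBBBB
BBBBBB
After op 3 fill(4,4,Y) [12 cells changed]:
BBBBBB
BBBBBB
BBYYYB
BBYYYB
BBYYYB
BBYYYB
BBBBBB
BBBBBB

Answer: 12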